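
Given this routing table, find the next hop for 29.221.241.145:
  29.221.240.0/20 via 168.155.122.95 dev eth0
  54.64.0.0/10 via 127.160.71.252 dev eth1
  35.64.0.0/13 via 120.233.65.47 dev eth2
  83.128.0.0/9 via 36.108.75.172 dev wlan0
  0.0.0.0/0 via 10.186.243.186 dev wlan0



Longest prefix match for 29.221.241.145:
  /20 29.221.240.0: MATCH
  /10 54.64.0.0: no
  /13 35.64.0.0: no
  /9 83.128.0.0: no
  /0 0.0.0.0: MATCH
Selected: next-hop 168.155.122.95 via eth0 (matched /20)


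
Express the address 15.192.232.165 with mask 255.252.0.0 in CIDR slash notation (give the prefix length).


Binary: 11111111.11111100.00000000.00000000
Count leading 1s
Prefix: /14


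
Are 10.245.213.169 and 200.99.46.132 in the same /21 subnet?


Mask: 255.255.248.0
10.245.213.169 AND mask = 10.245.208.0
200.99.46.132 AND mask = 200.99.40.0
No, different subnets (10.245.208.0 vs 200.99.40.0)


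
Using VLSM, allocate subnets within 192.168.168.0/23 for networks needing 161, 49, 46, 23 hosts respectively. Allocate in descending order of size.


161 hosts -> /24 (254 usable): 192.168.168.0/24
49 hosts -> /26 (62 usable): 192.168.169.0/26
46 hosts -> /26 (62 usable): 192.168.169.64/26
23 hosts -> /27 (30 usable): 192.168.169.128/27
Allocation: 192.168.168.0/24 (161 hosts, 254 usable); 192.168.169.0/26 (49 hosts, 62 usable); 192.168.169.64/26 (46 hosts, 62 usable); 192.168.169.128/27 (23 hosts, 30 usable)


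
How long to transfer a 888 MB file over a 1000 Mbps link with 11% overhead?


Effective throughput = 1000 * (1 - 11/100) = 890 Mbps
File size in Mb = 888 * 8 = 7104 Mb
Time = 7104 / 890
Time = 7.982 seconds


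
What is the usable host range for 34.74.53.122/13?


Network: 34.72.0.0
Broadcast: 34.79.255.255
First usable = network + 1
Last usable = broadcast - 1
Range: 34.72.0.1 to 34.79.255.254


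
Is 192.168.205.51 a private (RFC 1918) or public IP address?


RFC 1918 private ranges:
  10.0.0.0/8 (10.0.0.0 - 10.255.255.255)
  172.16.0.0/12 (172.16.0.0 - 172.31.255.255)
  192.168.0.0/16 (192.168.0.0 - 192.168.255.255)
Private (in 192.168.0.0/16)


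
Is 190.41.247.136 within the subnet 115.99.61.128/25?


Subnet network: 115.99.61.128
Test IP AND mask: 190.41.247.128
No, 190.41.247.136 is not in 115.99.61.128/25


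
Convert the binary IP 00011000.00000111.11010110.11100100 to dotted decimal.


00011000 = 24
00000111 = 7
11010110 = 214
11100100 = 228
IP: 24.7.214.228


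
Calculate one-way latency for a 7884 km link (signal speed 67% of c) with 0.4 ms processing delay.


Speed = 0.67 * 3e5 km/s = 201000 km/s
Propagation delay = 7884 / 201000 = 0.0392 s = 39.2239 ms
Processing delay = 0.4 ms
Total one-way latency = 39.6239 ms


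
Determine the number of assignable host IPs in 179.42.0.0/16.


Host bits = 32 - 16 = 16
Total addresses = 2^16 = 65536
Usable = total - 2 (network and broadcast)
Usable hosts: 65534


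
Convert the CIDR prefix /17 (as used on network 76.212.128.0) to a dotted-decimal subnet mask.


/17 means 17 network bits, 15 host bits
Binary: 11111111111111111000000000000000
Mask: 255.255.128.0


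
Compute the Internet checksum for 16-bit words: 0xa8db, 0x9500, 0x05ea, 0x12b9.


Sum all words (with carry folding):
+ 0xa8db = 0xa8db
+ 0x9500 = 0x3ddc
+ 0x05ea = 0x43c6
+ 0x12b9 = 0x567f
One's complement: ~0x567f
Checksum = 0xa980


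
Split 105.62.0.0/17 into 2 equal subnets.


New prefix = 17 + 1 = 18
Each subnet has 16384 addresses
  105.62.0.0/18
  105.62.64.0/18
Subnets: 105.62.0.0/18, 105.62.64.0/18


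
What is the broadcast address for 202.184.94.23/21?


Network: 202.184.88.0/21
Host bits = 11
Set all host bits to 1:
Broadcast: 202.184.95.255


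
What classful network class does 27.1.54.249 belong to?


First octet: 27
Binary: 00011011
0xxxxxxx -> Class A (1-126)
Class A, default mask 255.0.0.0 (/8)


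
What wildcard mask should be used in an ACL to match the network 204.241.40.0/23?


Subnet mask: 255.255.254.0
Wildcard = 255.255.255.255 - subnet mask
255 - 255 = 0
255 - 255 = 0
255 - 254 = 1
255 - 0 = 255
Wildcard: 0.0.1.255


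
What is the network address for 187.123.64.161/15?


IP:   10111011.01111011.01000000.10100001
Mask: 11111111.11111110.00000000.00000000
AND operation:
Net:  10111011.01111010.00000000.00000000
Network: 187.122.0.0/15


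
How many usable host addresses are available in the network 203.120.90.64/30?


Host bits = 32 - 30 = 2
Total addresses = 2^2 = 4
Usable = total - 2 (network and broadcast)
Usable hosts: 2


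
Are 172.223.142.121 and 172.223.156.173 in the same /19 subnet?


Mask: 255.255.224.0
172.223.142.121 AND mask = 172.223.128.0
172.223.156.173 AND mask = 172.223.128.0
Yes, same subnet (172.223.128.0)


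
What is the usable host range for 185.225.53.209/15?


Network: 185.224.0.0
Broadcast: 185.225.255.255
First usable = network + 1
Last usable = broadcast - 1
Range: 185.224.0.1 to 185.225.255.254


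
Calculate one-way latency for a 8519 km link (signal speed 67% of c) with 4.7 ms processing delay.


Speed = 0.67 * 3e5 km/s = 201000 km/s
Propagation delay = 8519 / 201000 = 0.0424 s = 42.3831 ms
Processing delay = 4.7 ms
Total one-way latency = 47.0831 ms


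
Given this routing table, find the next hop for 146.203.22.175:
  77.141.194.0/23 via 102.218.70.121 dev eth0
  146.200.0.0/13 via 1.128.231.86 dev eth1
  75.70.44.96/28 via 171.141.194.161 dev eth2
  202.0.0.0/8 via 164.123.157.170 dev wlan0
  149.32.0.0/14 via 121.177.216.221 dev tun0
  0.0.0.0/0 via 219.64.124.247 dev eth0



Longest prefix match for 146.203.22.175:
  /23 77.141.194.0: no
  /13 146.200.0.0: MATCH
  /28 75.70.44.96: no
  /8 202.0.0.0: no
  /14 149.32.0.0: no
  /0 0.0.0.0: MATCH
Selected: next-hop 1.128.231.86 via eth1 (matched /13)


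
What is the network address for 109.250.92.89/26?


IP:   01101101.11111010.01011100.01011001
Mask: 11111111.11111111.11111111.11000000
AND operation:
Net:  01101101.11111010.01011100.01000000
Network: 109.250.92.64/26


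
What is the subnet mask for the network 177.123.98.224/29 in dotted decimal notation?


/29 means 29 network bits, 3 host bits
Binary: 11111111111111111111111111111000
Mask: 255.255.255.248


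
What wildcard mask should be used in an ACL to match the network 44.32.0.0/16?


Subnet mask: 255.255.0.0
Wildcard = 255.255.255.255 - subnet mask
255 - 255 = 0
255 - 255 = 0
255 - 0 = 255
255 - 0 = 255
Wildcard: 0.0.255.255


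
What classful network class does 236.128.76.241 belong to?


First octet: 236
Binary: 11101100
1110xxxx -> Class D (224-239)
Class D (multicast), default mask N/A


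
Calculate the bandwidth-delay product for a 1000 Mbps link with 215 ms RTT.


BDP = bandwidth * RTT
= 1000 Mbps * 215 ms
= 1000 * 1e6 * 215 / 1000 bits
= 215000000 bits
= 26875000 bytes
= 26245.1172 KB
BDP = 215000000 bits (26875000 bytes)


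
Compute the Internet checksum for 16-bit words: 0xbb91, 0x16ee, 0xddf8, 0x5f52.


Sum all words (with carry folding):
+ 0xbb91 = 0xbb91
+ 0x16ee = 0xd27f
+ 0xddf8 = 0xb078
+ 0x5f52 = 0x0fcb
One's complement: ~0x0fcb
Checksum = 0xf034


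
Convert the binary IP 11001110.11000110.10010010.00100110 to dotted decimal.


11001110 = 206
11000110 = 198
10010010 = 146
00100110 = 38
IP: 206.198.146.38


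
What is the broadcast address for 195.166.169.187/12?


Network: 195.160.0.0/12
Host bits = 20
Set all host bits to 1:
Broadcast: 195.175.255.255


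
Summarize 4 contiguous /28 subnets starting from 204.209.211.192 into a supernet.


Original prefix: /28
Number of subnets: 4 = 2^2
New prefix = 28 - 2 = 26
Supernet: 204.209.211.192/26


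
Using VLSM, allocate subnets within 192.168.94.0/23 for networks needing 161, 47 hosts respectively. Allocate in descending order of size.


161 hosts -> /24 (254 usable): 192.168.94.0/24
47 hosts -> /26 (62 usable): 192.168.95.0/26
Allocation: 192.168.94.0/24 (161 hosts, 254 usable); 192.168.95.0/26 (47 hosts, 62 usable)


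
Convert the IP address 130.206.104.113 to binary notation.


130 = 10000010
206 = 11001110
104 = 01101000
113 = 01110001
Binary: 10000010.11001110.01101000.01110001


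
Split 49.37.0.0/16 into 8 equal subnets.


New prefix = 16 + 3 = 19
Each subnet has 8192 addresses
  49.37.0.0/19
  49.37.32.0/19
  49.37.64.0/19
  49.37.96.0/19
  49.37.128.0/19
  49.37.160.0/19
  49.37.192.0/19
  49.37.224.0/19
Subnets: 49.37.0.0/19, 49.37.32.0/19, 49.37.64.0/19, 49.37.96.0/19, 49.37.128.0/19, 49.37.160.0/19, 49.37.192.0/19, 49.37.224.0/19


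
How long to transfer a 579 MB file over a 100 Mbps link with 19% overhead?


Effective throughput = 100 * (1 - 19/100) = 81 Mbps
File size in Mb = 579 * 8 = 4632 Mb
Time = 4632 / 81
Time = 57.1852 seconds


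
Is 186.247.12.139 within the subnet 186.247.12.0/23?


Subnet network: 186.247.12.0
Test IP AND mask: 186.247.12.0
Yes, 186.247.12.139 is in 186.247.12.0/23


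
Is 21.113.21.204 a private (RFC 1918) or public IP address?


RFC 1918 private ranges:
  10.0.0.0/8 (10.0.0.0 - 10.255.255.255)
  172.16.0.0/12 (172.16.0.0 - 172.31.255.255)
  192.168.0.0/16 (192.168.0.0 - 192.168.255.255)
Public (not in any RFC 1918 range)


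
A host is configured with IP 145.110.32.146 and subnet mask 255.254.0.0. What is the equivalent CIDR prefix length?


Binary: 11111111.11111110.00000000.00000000
Count leading 1s
Prefix: /15


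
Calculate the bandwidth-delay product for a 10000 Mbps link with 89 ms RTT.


BDP = bandwidth * RTT
= 10000 Mbps * 89 ms
= 10000 * 1e6 * 89 / 1000 bits
= 890000000 bits
= 111250000 bytes
= 108642.5781 KB
BDP = 890000000 bits (111250000 bytes)


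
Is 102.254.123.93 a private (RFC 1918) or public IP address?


RFC 1918 private ranges:
  10.0.0.0/8 (10.0.0.0 - 10.255.255.255)
  172.16.0.0/12 (172.16.0.0 - 172.31.255.255)
  192.168.0.0/16 (192.168.0.0 - 192.168.255.255)
Public (not in any RFC 1918 range)


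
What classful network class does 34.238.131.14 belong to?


First octet: 34
Binary: 00100010
0xxxxxxx -> Class A (1-126)
Class A, default mask 255.0.0.0 (/8)


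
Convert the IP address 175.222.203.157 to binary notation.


175 = 10101111
222 = 11011110
203 = 11001011
157 = 10011101
Binary: 10101111.11011110.11001011.10011101


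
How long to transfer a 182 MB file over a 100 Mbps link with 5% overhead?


Effective throughput = 100 * (1 - 5/100) = 95 Mbps
File size in Mb = 182 * 8 = 1456 Mb
Time = 1456 / 95
Time = 15.3263 seconds


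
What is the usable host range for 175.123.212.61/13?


Network: 175.120.0.0
Broadcast: 175.127.255.255
First usable = network + 1
Last usable = broadcast - 1
Range: 175.120.0.1 to 175.127.255.254


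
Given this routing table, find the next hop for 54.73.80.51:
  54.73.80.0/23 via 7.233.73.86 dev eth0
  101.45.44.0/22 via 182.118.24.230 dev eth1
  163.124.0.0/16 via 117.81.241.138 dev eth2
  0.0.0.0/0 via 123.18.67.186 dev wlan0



Longest prefix match for 54.73.80.51:
  /23 54.73.80.0: MATCH
  /22 101.45.44.0: no
  /16 163.124.0.0: no
  /0 0.0.0.0: MATCH
Selected: next-hop 7.233.73.86 via eth0 (matched /23)


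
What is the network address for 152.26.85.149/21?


IP:   10011000.00011010.01010101.10010101
Mask: 11111111.11111111.11111000.00000000
AND operation:
Net:  10011000.00011010.01010000.00000000
Network: 152.26.80.0/21


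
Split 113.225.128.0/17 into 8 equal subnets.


New prefix = 17 + 3 = 20
Each subnet has 4096 addresses
  113.225.128.0/20
  113.225.144.0/20
  113.225.160.0/20
  113.225.176.0/20
  113.225.192.0/20
  113.225.208.0/20
  113.225.224.0/20
  113.225.240.0/20
Subnets: 113.225.128.0/20, 113.225.144.0/20, 113.225.160.0/20, 113.225.176.0/20, 113.225.192.0/20, 113.225.208.0/20, 113.225.224.0/20, 113.225.240.0/20


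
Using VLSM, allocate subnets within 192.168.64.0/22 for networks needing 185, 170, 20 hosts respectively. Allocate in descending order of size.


185 hosts -> /24 (254 usable): 192.168.64.0/24
170 hosts -> /24 (254 usable): 192.168.65.0/24
20 hosts -> /27 (30 usable): 192.168.66.0/27
Allocation: 192.168.64.0/24 (185 hosts, 254 usable); 192.168.65.0/24 (170 hosts, 254 usable); 192.168.66.0/27 (20 hosts, 30 usable)


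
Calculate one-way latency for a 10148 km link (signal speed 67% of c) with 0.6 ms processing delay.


Speed = 0.67 * 3e5 km/s = 201000 km/s
Propagation delay = 10148 / 201000 = 0.0505 s = 50.4876 ms
Processing delay = 0.6 ms
Total one-way latency = 51.0876 ms


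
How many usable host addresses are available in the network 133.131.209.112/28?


Host bits = 32 - 28 = 4
Total addresses = 2^4 = 16
Usable = total - 2 (network and broadcast)
Usable hosts: 14


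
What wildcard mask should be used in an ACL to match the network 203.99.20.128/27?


Subnet mask: 255.255.255.224
Wildcard = 255.255.255.255 - subnet mask
255 - 255 = 0
255 - 255 = 0
255 - 255 = 0
255 - 224 = 31
Wildcard: 0.0.0.31


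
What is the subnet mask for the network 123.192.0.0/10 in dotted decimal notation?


/10 means 10 network bits, 22 host bits
Binary: 11111111110000000000000000000000
Mask: 255.192.0.0


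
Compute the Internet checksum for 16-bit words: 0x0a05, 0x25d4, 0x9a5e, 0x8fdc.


Sum all words (with carry folding):
+ 0x0a05 = 0x0a05
+ 0x25d4 = 0x2fd9
+ 0x9a5e = 0xca37
+ 0x8fdc = 0x5a14
One's complement: ~0x5a14
Checksum = 0xa5eb


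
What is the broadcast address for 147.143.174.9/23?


Network: 147.143.174.0/23
Host bits = 9
Set all host bits to 1:
Broadcast: 147.143.175.255


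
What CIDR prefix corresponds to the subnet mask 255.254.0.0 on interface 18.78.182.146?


Binary: 11111111.11111110.00000000.00000000
Count leading 1s
Prefix: /15


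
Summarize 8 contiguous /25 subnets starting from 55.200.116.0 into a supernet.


Original prefix: /25
Number of subnets: 8 = 2^3
New prefix = 25 - 3 = 22
Supernet: 55.200.116.0/22


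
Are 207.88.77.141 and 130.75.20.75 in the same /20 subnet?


Mask: 255.255.240.0
207.88.77.141 AND mask = 207.88.64.0
130.75.20.75 AND mask = 130.75.16.0
No, different subnets (207.88.64.0 vs 130.75.16.0)


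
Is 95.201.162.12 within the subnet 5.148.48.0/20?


Subnet network: 5.148.48.0
Test IP AND mask: 95.201.160.0
No, 95.201.162.12 is not in 5.148.48.0/20


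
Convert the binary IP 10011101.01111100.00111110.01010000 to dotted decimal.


10011101 = 157
01111100 = 124
00111110 = 62
01010000 = 80
IP: 157.124.62.80


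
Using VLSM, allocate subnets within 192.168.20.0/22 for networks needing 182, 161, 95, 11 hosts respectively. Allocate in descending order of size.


182 hosts -> /24 (254 usable): 192.168.20.0/24
161 hosts -> /24 (254 usable): 192.168.21.0/24
95 hosts -> /25 (126 usable): 192.168.22.0/25
11 hosts -> /28 (14 usable): 192.168.22.128/28
Allocation: 192.168.20.0/24 (182 hosts, 254 usable); 192.168.21.0/24 (161 hosts, 254 usable); 192.168.22.0/25 (95 hosts, 126 usable); 192.168.22.128/28 (11 hosts, 14 usable)


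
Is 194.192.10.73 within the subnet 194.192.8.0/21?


Subnet network: 194.192.8.0
Test IP AND mask: 194.192.8.0
Yes, 194.192.10.73 is in 194.192.8.0/21


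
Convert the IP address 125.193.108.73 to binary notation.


125 = 01111101
193 = 11000001
108 = 01101100
73 = 01001001
Binary: 01111101.11000001.01101100.01001001


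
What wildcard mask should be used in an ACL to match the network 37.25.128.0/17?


Subnet mask: 255.255.128.0
Wildcard = 255.255.255.255 - subnet mask
255 - 255 = 0
255 - 255 = 0
255 - 128 = 127
255 - 0 = 255
Wildcard: 0.0.127.255


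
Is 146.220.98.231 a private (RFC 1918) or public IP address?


RFC 1918 private ranges:
  10.0.0.0/8 (10.0.0.0 - 10.255.255.255)
  172.16.0.0/12 (172.16.0.0 - 172.31.255.255)
  192.168.0.0/16 (192.168.0.0 - 192.168.255.255)
Public (not in any RFC 1918 range)


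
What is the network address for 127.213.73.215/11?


IP:   01111111.11010101.01001001.11010111
Mask: 11111111.11100000.00000000.00000000
AND operation:
Net:  01111111.11000000.00000000.00000000
Network: 127.192.0.0/11


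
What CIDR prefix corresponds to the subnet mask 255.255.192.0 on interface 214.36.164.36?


Binary: 11111111.11111111.11000000.00000000
Count leading 1s
Prefix: /18


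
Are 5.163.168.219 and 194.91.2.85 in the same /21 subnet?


Mask: 255.255.248.0
5.163.168.219 AND mask = 5.163.168.0
194.91.2.85 AND mask = 194.91.0.0
No, different subnets (5.163.168.0 vs 194.91.0.0)


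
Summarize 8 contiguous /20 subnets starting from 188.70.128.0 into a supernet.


Original prefix: /20
Number of subnets: 8 = 2^3
New prefix = 20 - 3 = 17
Supernet: 188.70.128.0/17


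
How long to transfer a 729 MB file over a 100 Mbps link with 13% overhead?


Effective throughput = 100 * (1 - 13/100) = 87 Mbps
File size in Mb = 729 * 8 = 5832 Mb
Time = 5832 / 87
Time = 67.0345 seconds


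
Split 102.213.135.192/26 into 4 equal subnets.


New prefix = 26 + 2 = 28
Each subnet has 16 addresses
  102.213.135.192/28
  102.213.135.208/28
  102.213.135.224/28
  102.213.135.240/28
Subnets: 102.213.135.192/28, 102.213.135.208/28, 102.213.135.224/28, 102.213.135.240/28


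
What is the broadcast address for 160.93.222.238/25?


Network: 160.93.222.128/25
Host bits = 7
Set all host bits to 1:
Broadcast: 160.93.222.255


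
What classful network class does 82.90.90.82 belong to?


First octet: 82
Binary: 01010010
0xxxxxxx -> Class A (1-126)
Class A, default mask 255.0.0.0 (/8)


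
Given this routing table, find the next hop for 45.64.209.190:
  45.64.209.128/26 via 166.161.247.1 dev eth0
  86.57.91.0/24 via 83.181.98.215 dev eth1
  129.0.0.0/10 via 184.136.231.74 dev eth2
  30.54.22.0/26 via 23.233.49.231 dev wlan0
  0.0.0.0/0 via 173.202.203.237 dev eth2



Longest prefix match for 45.64.209.190:
  /26 45.64.209.128: MATCH
  /24 86.57.91.0: no
  /10 129.0.0.0: no
  /26 30.54.22.0: no
  /0 0.0.0.0: MATCH
Selected: next-hop 166.161.247.1 via eth0 (matched /26)


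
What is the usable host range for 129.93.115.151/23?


Network: 129.93.114.0
Broadcast: 129.93.115.255
First usable = network + 1
Last usable = broadcast - 1
Range: 129.93.114.1 to 129.93.115.254


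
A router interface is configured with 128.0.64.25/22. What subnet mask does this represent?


/22 means 22 network bits, 10 host bits
Binary: 11111111111111111111110000000000
Mask: 255.255.252.0


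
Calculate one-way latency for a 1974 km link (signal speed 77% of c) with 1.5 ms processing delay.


Speed = 0.77 * 3e5 km/s = 231000 km/s
Propagation delay = 1974 / 231000 = 0.0085 s = 8.5455 ms
Processing delay = 1.5 ms
Total one-way latency = 10.0455 ms


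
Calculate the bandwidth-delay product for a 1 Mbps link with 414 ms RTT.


BDP = bandwidth * RTT
= 1 Mbps * 414 ms
= 1 * 1e6 * 414 / 1000 bits
= 414000 bits
= 51750 bytes
= 50.5371 KB
BDP = 414000 bits (51750 bytes)


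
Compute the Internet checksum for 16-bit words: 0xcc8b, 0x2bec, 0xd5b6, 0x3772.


Sum all words (with carry folding):
+ 0xcc8b = 0xcc8b
+ 0x2bec = 0xf877
+ 0xd5b6 = 0xce2e
+ 0x3772 = 0x05a1
One's complement: ~0x05a1
Checksum = 0xfa5e


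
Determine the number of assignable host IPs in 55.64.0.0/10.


Host bits = 32 - 10 = 22
Total addresses = 2^22 = 4194304
Usable = total - 2 (network and broadcast)
Usable hosts: 4194302


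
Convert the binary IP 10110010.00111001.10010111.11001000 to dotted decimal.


10110010 = 178
00111001 = 57
10010111 = 151
11001000 = 200
IP: 178.57.151.200


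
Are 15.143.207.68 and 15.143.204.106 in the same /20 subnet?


Mask: 255.255.240.0
15.143.207.68 AND mask = 15.143.192.0
15.143.204.106 AND mask = 15.143.192.0
Yes, same subnet (15.143.192.0)


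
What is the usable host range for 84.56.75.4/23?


Network: 84.56.74.0
Broadcast: 84.56.75.255
First usable = network + 1
Last usable = broadcast - 1
Range: 84.56.74.1 to 84.56.75.254


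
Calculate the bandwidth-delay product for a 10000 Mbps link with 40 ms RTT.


BDP = bandwidth * RTT
= 10000 Mbps * 40 ms
= 10000 * 1e6 * 40 / 1000 bits
= 400000000 bits
= 50000000 bytes
= 48828.125 KB
BDP = 400000000 bits (50000000 bytes)


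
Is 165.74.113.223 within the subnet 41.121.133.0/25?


Subnet network: 41.121.133.0
Test IP AND mask: 165.74.113.128
No, 165.74.113.223 is not in 41.121.133.0/25


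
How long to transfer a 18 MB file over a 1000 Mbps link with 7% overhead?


Effective throughput = 1000 * (1 - 7/100) = 930.0 Mbps
File size in Mb = 18 * 8 = 144 Mb
Time = 144 / 930.0
Time = 0.1548 seconds


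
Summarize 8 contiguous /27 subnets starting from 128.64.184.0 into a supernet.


Original prefix: /27
Number of subnets: 8 = 2^3
New prefix = 27 - 3 = 24
Supernet: 128.64.184.0/24


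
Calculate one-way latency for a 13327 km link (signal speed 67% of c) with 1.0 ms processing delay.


Speed = 0.67 * 3e5 km/s = 201000 km/s
Propagation delay = 13327 / 201000 = 0.0663 s = 66.3035 ms
Processing delay = 1.0 ms
Total one-way latency = 67.3035 ms


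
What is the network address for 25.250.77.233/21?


IP:   00011001.11111010.01001101.11101001
Mask: 11111111.11111111.11111000.00000000
AND operation:
Net:  00011001.11111010.01001000.00000000
Network: 25.250.72.0/21


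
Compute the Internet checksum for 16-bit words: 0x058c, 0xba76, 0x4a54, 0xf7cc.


Sum all words (with carry folding):
+ 0x058c = 0x058c
+ 0xba76 = 0xc002
+ 0x4a54 = 0x0a57
+ 0xf7cc = 0x0224
One's complement: ~0x0224
Checksum = 0xfddb


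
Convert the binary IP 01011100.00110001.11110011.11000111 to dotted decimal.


01011100 = 92
00110001 = 49
11110011 = 243
11000111 = 199
IP: 92.49.243.199


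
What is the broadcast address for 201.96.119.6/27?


Network: 201.96.119.0/27
Host bits = 5
Set all host bits to 1:
Broadcast: 201.96.119.31


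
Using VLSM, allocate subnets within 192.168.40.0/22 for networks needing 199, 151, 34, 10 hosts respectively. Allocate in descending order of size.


199 hosts -> /24 (254 usable): 192.168.40.0/24
151 hosts -> /24 (254 usable): 192.168.41.0/24
34 hosts -> /26 (62 usable): 192.168.42.0/26
10 hosts -> /28 (14 usable): 192.168.42.64/28
Allocation: 192.168.40.0/24 (199 hosts, 254 usable); 192.168.41.0/24 (151 hosts, 254 usable); 192.168.42.0/26 (34 hosts, 62 usable); 192.168.42.64/28 (10 hosts, 14 usable)


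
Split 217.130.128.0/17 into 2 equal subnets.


New prefix = 17 + 1 = 18
Each subnet has 16384 addresses
  217.130.128.0/18
  217.130.192.0/18
Subnets: 217.130.128.0/18, 217.130.192.0/18


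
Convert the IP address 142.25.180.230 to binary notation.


142 = 10001110
25 = 00011001
180 = 10110100
230 = 11100110
Binary: 10001110.00011001.10110100.11100110


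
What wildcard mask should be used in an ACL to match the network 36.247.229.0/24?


Subnet mask: 255.255.255.0
Wildcard = 255.255.255.255 - subnet mask
255 - 255 = 0
255 - 255 = 0
255 - 255 = 0
255 - 0 = 255
Wildcard: 0.0.0.255


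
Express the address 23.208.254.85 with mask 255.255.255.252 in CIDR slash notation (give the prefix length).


Binary: 11111111.11111111.11111111.11111100
Count leading 1s
Prefix: /30


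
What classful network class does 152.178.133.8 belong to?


First octet: 152
Binary: 10011000
10xxxxxx -> Class B (128-191)
Class B, default mask 255.255.0.0 (/16)


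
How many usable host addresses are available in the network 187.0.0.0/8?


Host bits = 32 - 8 = 24
Total addresses = 2^24 = 16777216
Usable = total - 2 (network and broadcast)
Usable hosts: 16777214


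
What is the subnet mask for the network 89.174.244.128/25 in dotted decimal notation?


/25 means 25 network bits, 7 host bits
Binary: 11111111111111111111111110000000
Mask: 255.255.255.128


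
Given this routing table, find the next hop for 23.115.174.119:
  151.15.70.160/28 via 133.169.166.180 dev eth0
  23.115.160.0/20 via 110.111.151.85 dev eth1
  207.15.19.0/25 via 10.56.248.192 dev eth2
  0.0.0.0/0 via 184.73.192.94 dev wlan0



Longest prefix match for 23.115.174.119:
  /28 151.15.70.160: no
  /20 23.115.160.0: MATCH
  /25 207.15.19.0: no
  /0 0.0.0.0: MATCH
Selected: next-hop 110.111.151.85 via eth1 (matched /20)


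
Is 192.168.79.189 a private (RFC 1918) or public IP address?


RFC 1918 private ranges:
  10.0.0.0/8 (10.0.0.0 - 10.255.255.255)
  172.16.0.0/12 (172.16.0.0 - 172.31.255.255)
  192.168.0.0/16 (192.168.0.0 - 192.168.255.255)
Private (in 192.168.0.0/16)


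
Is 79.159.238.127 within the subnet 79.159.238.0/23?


Subnet network: 79.159.238.0
Test IP AND mask: 79.159.238.0
Yes, 79.159.238.127 is in 79.159.238.0/23


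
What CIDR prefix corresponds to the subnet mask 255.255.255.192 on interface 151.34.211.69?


Binary: 11111111.11111111.11111111.11000000
Count leading 1s
Prefix: /26


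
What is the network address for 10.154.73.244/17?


IP:   00001010.10011010.01001001.11110100
Mask: 11111111.11111111.10000000.00000000
AND operation:
Net:  00001010.10011010.00000000.00000000
Network: 10.154.0.0/17


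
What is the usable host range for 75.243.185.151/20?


Network: 75.243.176.0
Broadcast: 75.243.191.255
First usable = network + 1
Last usable = broadcast - 1
Range: 75.243.176.1 to 75.243.191.254


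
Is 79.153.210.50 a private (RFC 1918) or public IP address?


RFC 1918 private ranges:
  10.0.0.0/8 (10.0.0.0 - 10.255.255.255)
  172.16.0.0/12 (172.16.0.0 - 172.31.255.255)
  192.168.0.0/16 (192.168.0.0 - 192.168.255.255)
Public (not in any RFC 1918 range)


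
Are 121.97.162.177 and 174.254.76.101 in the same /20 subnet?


Mask: 255.255.240.0
121.97.162.177 AND mask = 121.97.160.0
174.254.76.101 AND mask = 174.254.64.0
No, different subnets (121.97.160.0 vs 174.254.64.0)


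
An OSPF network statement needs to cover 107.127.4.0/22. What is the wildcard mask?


Subnet mask: 255.255.252.0
Wildcard = 255.255.255.255 - subnet mask
255 - 255 = 0
255 - 255 = 0
255 - 252 = 3
255 - 0 = 255
Wildcard: 0.0.3.255


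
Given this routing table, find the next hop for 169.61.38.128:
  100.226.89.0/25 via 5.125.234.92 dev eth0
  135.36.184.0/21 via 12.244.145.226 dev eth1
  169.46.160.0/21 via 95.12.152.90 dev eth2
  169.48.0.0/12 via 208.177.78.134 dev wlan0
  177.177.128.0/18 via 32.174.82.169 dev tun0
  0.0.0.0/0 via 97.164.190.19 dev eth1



Longest prefix match for 169.61.38.128:
  /25 100.226.89.0: no
  /21 135.36.184.0: no
  /21 169.46.160.0: no
  /12 169.48.0.0: MATCH
  /18 177.177.128.0: no
  /0 0.0.0.0: MATCH
Selected: next-hop 208.177.78.134 via wlan0 (matched /12)


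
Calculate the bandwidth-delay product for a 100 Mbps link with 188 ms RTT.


BDP = bandwidth * RTT
= 100 Mbps * 188 ms
= 100 * 1e6 * 188 / 1000 bits
= 18800000 bits
= 2350000 bytes
= 2294.9219 KB
BDP = 18800000 bits (2350000 bytes)


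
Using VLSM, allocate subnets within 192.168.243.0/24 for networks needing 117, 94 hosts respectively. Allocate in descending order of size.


117 hosts -> /25 (126 usable): 192.168.243.0/25
94 hosts -> /25 (126 usable): 192.168.243.128/25
Allocation: 192.168.243.0/25 (117 hosts, 126 usable); 192.168.243.128/25 (94 hosts, 126 usable)


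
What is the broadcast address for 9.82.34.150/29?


Network: 9.82.34.144/29
Host bits = 3
Set all host bits to 1:
Broadcast: 9.82.34.151


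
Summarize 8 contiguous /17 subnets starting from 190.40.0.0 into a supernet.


Original prefix: /17
Number of subnets: 8 = 2^3
New prefix = 17 - 3 = 14
Supernet: 190.40.0.0/14


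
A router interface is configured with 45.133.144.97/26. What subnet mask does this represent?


/26 means 26 network bits, 6 host bits
Binary: 11111111111111111111111111000000
Mask: 255.255.255.192


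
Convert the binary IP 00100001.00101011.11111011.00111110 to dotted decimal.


00100001 = 33
00101011 = 43
11111011 = 251
00111110 = 62
IP: 33.43.251.62


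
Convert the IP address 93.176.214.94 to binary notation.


93 = 01011101
176 = 10110000
214 = 11010110
94 = 01011110
Binary: 01011101.10110000.11010110.01011110


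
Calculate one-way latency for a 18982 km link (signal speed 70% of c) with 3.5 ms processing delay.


Speed = 0.7 * 3e5 km/s = 210000 km/s
Propagation delay = 18982 / 210000 = 0.0904 s = 90.3905 ms
Processing delay = 3.5 ms
Total one-way latency = 93.8905 ms


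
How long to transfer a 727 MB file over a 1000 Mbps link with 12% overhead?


Effective throughput = 1000 * (1 - 12/100) = 880 Mbps
File size in Mb = 727 * 8 = 5816 Mb
Time = 5816 / 880
Time = 6.6091 seconds


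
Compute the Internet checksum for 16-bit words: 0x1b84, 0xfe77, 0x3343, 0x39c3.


Sum all words (with carry folding):
+ 0x1b84 = 0x1b84
+ 0xfe77 = 0x19fc
+ 0x3343 = 0x4d3f
+ 0x39c3 = 0x8702
One's complement: ~0x8702
Checksum = 0x78fd


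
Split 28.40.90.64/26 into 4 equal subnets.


New prefix = 26 + 2 = 28
Each subnet has 16 addresses
  28.40.90.64/28
  28.40.90.80/28
  28.40.90.96/28
  28.40.90.112/28
Subnets: 28.40.90.64/28, 28.40.90.80/28, 28.40.90.96/28, 28.40.90.112/28


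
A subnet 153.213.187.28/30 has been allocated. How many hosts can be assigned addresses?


Host bits = 32 - 30 = 2
Total addresses = 2^2 = 4
Usable = total - 2 (network and broadcast)
Usable hosts: 2


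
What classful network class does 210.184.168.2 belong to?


First octet: 210
Binary: 11010010
110xxxxx -> Class C (192-223)
Class C, default mask 255.255.255.0 (/24)


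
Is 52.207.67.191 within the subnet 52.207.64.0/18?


Subnet network: 52.207.64.0
Test IP AND mask: 52.207.64.0
Yes, 52.207.67.191 is in 52.207.64.0/18


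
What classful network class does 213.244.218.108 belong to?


First octet: 213
Binary: 11010101
110xxxxx -> Class C (192-223)
Class C, default mask 255.255.255.0 (/24)


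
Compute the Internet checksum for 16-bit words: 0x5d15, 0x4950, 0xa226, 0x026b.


Sum all words (with carry folding):
+ 0x5d15 = 0x5d15
+ 0x4950 = 0xa665
+ 0xa226 = 0x488c
+ 0x026b = 0x4af7
One's complement: ~0x4af7
Checksum = 0xb508


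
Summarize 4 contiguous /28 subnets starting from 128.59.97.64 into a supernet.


Original prefix: /28
Number of subnets: 4 = 2^2
New prefix = 28 - 2 = 26
Supernet: 128.59.97.64/26


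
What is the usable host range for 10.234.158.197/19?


Network: 10.234.128.0
Broadcast: 10.234.159.255
First usable = network + 1
Last usable = broadcast - 1
Range: 10.234.128.1 to 10.234.159.254


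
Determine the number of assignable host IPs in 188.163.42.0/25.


Host bits = 32 - 25 = 7
Total addresses = 2^7 = 128
Usable = total - 2 (network and broadcast)
Usable hosts: 126


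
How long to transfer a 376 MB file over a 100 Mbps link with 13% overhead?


Effective throughput = 100 * (1 - 13/100) = 87 Mbps
File size in Mb = 376 * 8 = 3008 Mb
Time = 3008 / 87
Time = 34.5747 seconds


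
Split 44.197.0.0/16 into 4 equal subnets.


New prefix = 16 + 2 = 18
Each subnet has 16384 addresses
  44.197.0.0/18
  44.197.64.0/18
  44.197.128.0/18
  44.197.192.0/18
Subnets: 44.197.0.0/18, 44.197.64.0/18, 44.197.128.0/18, 44.197.192.0/18


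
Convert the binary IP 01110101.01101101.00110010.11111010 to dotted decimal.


01110101 = 117
01101101 = 109
00110010 = 50
11111010 = 250
IP: 117.109.50.250


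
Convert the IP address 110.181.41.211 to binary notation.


110 = 01101110
181 = 10110101
41 = 00101001
211 = 11010011
Binary: 01101110.10110101.00101001.11010011


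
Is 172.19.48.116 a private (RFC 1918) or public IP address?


RFC 1918 private ranges:
  10.0.0.0/8 (10.0.0.0 - 10.255.255.255)
  172.16.0.0/12 (172.16.0.0 - 172.31.255.255)
  192.168.0.0/16 (192.168.0.0 - 192.168.255.255)
Private (in 172.16.0.0/12)


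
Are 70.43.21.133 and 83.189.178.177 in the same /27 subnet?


Mask: 255.255.255.224
70.43.21.133 AND mask = 70.43.21.128
83.189.178.177 AND mask = 83.189.178.160
No, different subnets (70.43.21.128 vs 83.189.178.160)


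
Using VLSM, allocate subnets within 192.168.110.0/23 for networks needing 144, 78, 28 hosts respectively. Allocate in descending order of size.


144 hosts -> /24 (254 usable): 192.168.110.0/24
78 hosts -> /25 (126 usable): 192.168.111.0/25
28 hosts -> /27 (30 usable): 192.168.111.128/27
Allocation: 192.168.110.0/24 (144 hosts, 254 usable); 192.168.111.0/25 (78 hosts, 126 usable); 192.168.111.128/27 (28 hosts, 30 usable)


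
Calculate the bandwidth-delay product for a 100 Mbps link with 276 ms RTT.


BDP = bandwidth * RTT
= 100 Mbps * 276 ms
= 100 * 1e6 * 276 / 1000 bits
= 27600000 bits
= 3450000 bytes
= 3369.1406 KB
BDP = 27600000 bits (3450000 bytes)


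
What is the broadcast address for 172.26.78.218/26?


Network: 172.26.78.192/26
Host bits = 6
Set all host bits to 1:
Broadcast: 172.26.78.255


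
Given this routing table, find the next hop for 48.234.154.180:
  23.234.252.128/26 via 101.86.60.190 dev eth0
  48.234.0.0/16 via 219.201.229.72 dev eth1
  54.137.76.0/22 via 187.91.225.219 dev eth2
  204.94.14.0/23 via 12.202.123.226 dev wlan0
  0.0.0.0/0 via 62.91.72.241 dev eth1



Longest prefix match for 48.234.154.180:
  /26 23.234.252.128: no
  /16 48.234.0.0: MATCH
  /22 54.137.76.0: no
  /23 204.94.14.0: no
  /0 0.0.0.0: MATCH
Selected: next-hop 219.201.229.72 via eth1 (matched /16)


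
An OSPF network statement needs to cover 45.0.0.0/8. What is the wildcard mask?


Subnet mask: 255.0.0.0
Wildcard = 255.255.255.255 - subnet mask
255 - 255 = 0
255 - 0 = 255
255 - 0 = 255
255 - 0 = 255
Wildcard: 0.255.255.255


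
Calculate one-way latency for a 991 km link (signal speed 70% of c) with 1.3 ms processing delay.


Speed = 0.7 * 3e5 km/s = 210000 km/s
Propagation delay = 991 / 210000 = 0.0047 s = 4.719 ms
Processing delay = 1.3 ms
Total one-way latency = 6.019 ms


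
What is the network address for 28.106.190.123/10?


IP:   00011100.01101010.10111110.01111011
Mask: 11111111.11000000.00000000.00000000
AND operation:
Net:  00011100.01000000.00000000.00000000
Network: 28.64.0.0/10


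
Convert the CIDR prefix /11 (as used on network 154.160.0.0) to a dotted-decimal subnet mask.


/11 means 11 network bits, 21 host bits
Binary: 11111111111000000000000000000000
Mask: 255.224.0.0


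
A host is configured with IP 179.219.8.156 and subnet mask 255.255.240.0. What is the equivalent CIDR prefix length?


Binary: 11111111.11111111.11110000.00000000
Count leading 1s
Prefix: /20


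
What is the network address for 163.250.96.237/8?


IP:   10100011.11111010.01100000.11101101
Mask: 11111111.00000000.00000000.00000000
AND operation:
Net:  10100011.00000000.00000000.00000000
Network: 163.0.0.0/8


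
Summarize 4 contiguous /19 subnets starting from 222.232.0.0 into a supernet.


Original prefix: /19
Number of subnets: 4 = 2^2
New prefix = 19 - 2 = 17
Supernet: 222.232.0.0/17


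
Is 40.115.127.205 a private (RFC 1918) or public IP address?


RFC 1918 private ranges:
  10.0.0.0/8 (10.0.0.0 - 10.255.255.255)
  172.16.0.0/12 (172.16.0.0 - 172.31.255.255)
  192.168.0.0/16 (192.168.0.0 - 192.168.255.255)
Public (not in any RFC 1918 range)


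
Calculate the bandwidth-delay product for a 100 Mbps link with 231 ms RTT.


BDP = bandwidth * RTT
= 100 Mbps * 231 ms
= 100 * 1e6 * 231 / 1000 bits
= 23100000 bits
= 2887500 bytes
= 2819.8242 KB
BDP = 23100000 bits (2887500 bytes)


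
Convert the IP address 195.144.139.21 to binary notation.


195 = 11000011
144 = 10010000
139 = 10001011
21 = 00010101
Binary: 11000011.10010000.10001011.00010101


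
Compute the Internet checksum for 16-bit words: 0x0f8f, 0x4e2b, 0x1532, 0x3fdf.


Sum all words (with carry folding):
+ 0x0f8f = 0x0f8f
+ 0x4e2b = 0x5dba
+ 0x1532 = 0x72ec
+ 0x3fdf = 0xb2cb
One's complement: ~0xb2cb
Checksum = 0x4d34


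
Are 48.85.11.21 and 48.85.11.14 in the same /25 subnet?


Mask: 255.255.255.128
48.85.11.21 AND mask = 48.85.11.0
48.85.11.14 AND mask = 48.85.11.0
Yes, same subnet (48.85.11.0)


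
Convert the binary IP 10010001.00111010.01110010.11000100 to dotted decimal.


10010001 = 145
00111010 = 58
01110010 = 114
11000100 = 196
IP: 145.58.114.196


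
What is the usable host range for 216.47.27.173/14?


Network: 216.44.0.0
Broadcast: 216.47.255.255
First usable = network + 1
Last usable = broadcast - 1
Range: 216.44.0.1 to 216.47.255.254


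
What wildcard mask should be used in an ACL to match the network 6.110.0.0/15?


Subnet mask: 255.254.0.0
Wildcard = 255.255.255.255 - subnet mask
255 - 255 = 0
255 - 254 = 1
255 - 0 = 255
255 - 0 = 255
Wildcard: 0.1.255.255


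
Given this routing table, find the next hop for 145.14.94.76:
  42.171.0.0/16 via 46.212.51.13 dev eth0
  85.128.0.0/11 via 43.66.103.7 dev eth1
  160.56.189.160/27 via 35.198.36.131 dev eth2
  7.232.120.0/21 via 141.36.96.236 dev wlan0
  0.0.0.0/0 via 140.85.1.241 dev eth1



Longest prefix match for 145.14.94.76:
  /16 42.171.0.0: no
  /11 85.128.0.0: no
  /27 160.56.189.160: no
  /21 7.232.120.0: no
  /0 0.0.0.0: MATCH
Selected: next-hop 140.85.1.241 via eth1 (matched /0)


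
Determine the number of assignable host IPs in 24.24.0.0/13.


Host bits = 32 - 13 = 19
Total addresses = 2^19 = 524288
Usable = total - 2 (network and broadcast)
Usable hosts: 524286


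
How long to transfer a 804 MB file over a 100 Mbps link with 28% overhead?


Effective throughput = 100 * (1 - 28/100) = 72 Mbps
File size in Mb = 804 * 8 = 6432 Mb
Time = 6432 / 72
Time = 89.3333 seconds


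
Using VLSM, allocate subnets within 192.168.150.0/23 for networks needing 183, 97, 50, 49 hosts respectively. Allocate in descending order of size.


183 hosts -> /24 (254 usable): 192.168.150.0/24
97 hosts -> /25 (126 usable): 192.168.151.0/25
50 hosts -> /26 (62 usable): 192.168.151.128/26
49 hosts -> /26 (62 usable): 192.168.151.192/26
Allocation: 192.168.150.0/24 (183 hosts, 254 usable); 192.168.151.0/25 (97 hosts, 126 usable); 192.168.151.128/26 (50 hosts, 62 usable); 192.168.151.192/26 (49 hosts, 62 usable)


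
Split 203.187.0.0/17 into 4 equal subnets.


New prefix = 17 + 2 = 19
Each subnet has 8192 addresses
  203.187.0.0/19
  203.187.32.0/19
  203.187.64.0/19
  203.187.96.0/19
Subnets: 203.187.0.0/19, 203.187.32.0/19, 203.187.64.0/19, 203.187.96.0/19


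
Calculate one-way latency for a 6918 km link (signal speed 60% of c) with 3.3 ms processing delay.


Speed = 0.6 * 3e5 km/s = 180000 km/s
Propagation delay = 6918 / 180000 = 0.0384 s = 38.4333 ms
Processing delay = 3.3 ms
Total one-way latency = 41.7333 ms


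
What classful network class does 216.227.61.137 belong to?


First octet: 216
Binary: 11011000
110xxxxx -> Class C (192-223)
Class C, default mask 255.255.255.0 (/24)


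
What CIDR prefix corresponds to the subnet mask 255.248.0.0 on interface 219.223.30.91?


Binary: 11111111.11111000.00000000.00000000
Count leading 1s
Prefix: /13


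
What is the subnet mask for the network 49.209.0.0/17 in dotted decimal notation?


/17 means 17 network bits, 15 host bits
Binary: 11111111111111111000000000000000
Mask: 255.255.128.0


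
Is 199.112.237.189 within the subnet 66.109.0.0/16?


Subnet network: 66.109.0.0
Test IP AND mask: 199.112.0.0
No, 199.112.237.189 is not in 66.109.0.0/16


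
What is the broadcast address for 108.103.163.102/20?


Network: 108.103.160.0/20
Host bits = 12
Set all host bits to 1:
Broadcast: 108.103.175.255


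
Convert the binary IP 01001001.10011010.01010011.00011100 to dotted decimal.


01001001 = 73
10011010 = 154
01010011 = 83
00011100 = 28
IP: 73.154.83.28


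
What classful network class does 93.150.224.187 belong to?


First octet: 93
Binary: 01011101
0xxxxxxx -> Class A (1-126)
Class A, default mask 255.0.0.0 (/8)


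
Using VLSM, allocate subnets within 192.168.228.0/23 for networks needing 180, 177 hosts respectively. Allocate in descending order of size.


180 hosts -> /24 (254 usable): 192.168.228.0/24
177 hosts -> /24 (254 usable): 192.168.229.0/24
Allocation: 192.168.228.0/24 (180 hosts, 254 usable); 192.168.229.0/24 (177 hosts, 254 usable)
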